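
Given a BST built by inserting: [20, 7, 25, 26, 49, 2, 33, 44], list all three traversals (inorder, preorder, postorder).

Tree insertion order: [20, 7, 25, 26, 49, 2, 33, 44]
Tree (level-order array): [20, 7, 25, 2, None, None, 26, None, None, None, 49, 33, None, None, 44]
Inorder (L, root, R): [2, 7, 20, 25, 26, 33, 44, 49]
Preorder (root, L, R): [20, 7, 2, 25, 26, 49, 33, 44]
Postorder (L, R, root): [2, 7, 44, 33, 49, 26, 25, 20]


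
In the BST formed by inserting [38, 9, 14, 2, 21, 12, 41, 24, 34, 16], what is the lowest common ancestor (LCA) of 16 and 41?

Tree insertion order: [38, 9, 14, 2, 21, 12, 41, 24, 34, 16]
Tree (level-order array): [38, 9, 41, 2, 14, None, None, None, None, 12, 21, None, None, 16, 24, None, None, None, 34]
In a BST, the LCA of p=16, q=41 is the first node v on the
root-to-leaf path with p <= v <= q (go left if both < v, right if both > v).
Walk from root:
  at 38: 16 <= 38 <= 41, this is the LCA
LCA = 38


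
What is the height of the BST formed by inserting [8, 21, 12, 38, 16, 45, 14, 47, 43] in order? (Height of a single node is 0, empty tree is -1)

Insertion order: [8, 21, 12, 38, 16, 45, 14, 47, 43]
Tree (level-order array): [8, None, 21, 12, 38, None, 16, None, 45, 14, None, 43, 47]
Compute height bottom-up (empty subtree = -1):
  height(14) = 1 + max(-1, -1) = 0
  height(16) = 1 + max(0, -1) = 1
  height(12) = 1 + max(-1, 1) = 2
  height(43) = 1 + max(-1, -1) = 0
  height(47) = 1 + max(-1, -1) = 0
  height(45) = 1 + max(0, 0) = 1
  height(38) = 1 + max(-1, 1) = 2
  height(21) = 1 + max(2, 2) = 3
  height(8) = 1 + max(-1, 3) = 4
Height = 4


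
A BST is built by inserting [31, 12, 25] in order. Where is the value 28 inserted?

Starting tree (level order): [31, 12, None, None, 25]
Insertion path: 31 -> 12 -> 25
Result: insert 28 as right child of 25
Final tree (level order): [31, 12, None, None, 25, None, 28]


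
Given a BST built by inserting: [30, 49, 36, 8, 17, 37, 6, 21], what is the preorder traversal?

Tree insertion order: [30, 49, 36, 8, 17, 37, 6, 21]
Tree (level-order array): [30, 8, 49, 6, 17, 36, None, None, None, None, 21, None, 37]
Preorder traversal: [30, 8, 6, 17, 21, 49, 36, 37]


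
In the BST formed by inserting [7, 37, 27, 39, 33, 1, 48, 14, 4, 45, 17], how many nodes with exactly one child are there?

Tree built from: [7, 37, 27, 39, 33, 1, 48, 14, 4, 45, 17]
Tree (level-order array): [7, 1, 37, None, 4, 27, 39, None, None, 14, 33, None, 48, None, 17, None, None, 45]
Rule: These are nodes with exactly 1 non-null child.
Per-node child counts:
  node 7: 2 child(ren)
  node 1: 1 child(ren)
  node 4: 0 child(ren)
  node 37: 2 child(ren)
  node 27: 2 child(ren)
  node 14: 1 child(ren)
  node 17: 0 child(ren)
  node 33: 0 child(ren)
  node 39: 1 child(ren)
  node 48: 1 child(ren)
  node 45: 0 child(ren)
Matching nodes: [1, 14, 39, 48]
Count of nodes with exactly one child: 4


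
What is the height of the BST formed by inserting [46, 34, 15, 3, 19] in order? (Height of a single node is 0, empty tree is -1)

Insertion order: [46, 34, 15, 3, 19]
Tree (level-order array): [46, 34, None, 15, None, 3, 19]
Compute height bottom-up (empty subtree = -1):
  height(3) = 1 + max(-1, -1) = 0
  height(19) = 1 + max(-1, -1) = 0
  height(15) = 1 + max(0, 0) = 1
  height(34) = 1 + max(1, -1) = 2
  height(46) = 1 + max(2, -1) = 3
Height = 3


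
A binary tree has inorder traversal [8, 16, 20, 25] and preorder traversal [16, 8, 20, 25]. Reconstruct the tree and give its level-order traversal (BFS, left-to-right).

Inorder:  [8, 16, 20, 25]
Preorder: [16, 8, 20, 25]
Algorithm: preorder visits root first, so consume preorder in order;
for each root, split the current inorder slice at that value into
left-subtree inorder and right-subtree inorder, then recurse.
Recursive splits:
  root=16; inorder splits into left=[8], right=[20, 25]
  root=8; inorder splits into left=[], right=[]
  root=20; inorder splits into left=[], right=[25]
  root=25; inorder splits into left=[], right=[]
Reconstructed level-order: [16, 8, 20, 25]


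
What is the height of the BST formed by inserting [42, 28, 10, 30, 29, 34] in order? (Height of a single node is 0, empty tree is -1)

Insertion order: [42, 28, 10, 30, 29, 34]
Tree (level-order array): [42, 28, None, 10, 30, None, None, 29, 34]
Compute height bottom-up (empty subtree = -1):
  height(10) = 1 + max(-1, -1) = 0
  height(29) = 1 + max(-1, -1) = 0
  height(34) = 1 + max(-1, -1) = 0
  height(30) = 1 + max(0, 0) = 1
  height(28) = 1 + max(0, 1) = 2
  height(42) = 1 + max(2, -1) = 3
Height = 3


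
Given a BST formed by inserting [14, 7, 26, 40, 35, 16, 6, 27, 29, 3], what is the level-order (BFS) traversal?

Tree insertion order: [14, 7, 26, 40, 35, 16, 6, 27, 29, 3]
Tree (level-order array): [14, 7, 26, 6, None, 16, 40, 3, None, None, None, 35, None, None, None, 27, None, None, 29]
BFS from the root, enqueuing left then right child of each popped node:
  queue [14] -> pop 14, enqueue [7, 26], visited so far: [14]
  queue [7, 26] -> pop 7, enqueue [6], visited so far: [14, 7]
  queue [26, 6] -> pop 26, enqueue [16, 40], visited so far: [14, 7, 26]
  queue [6, 16, 40] -> pop 6, enqueue [3], visited so far: [14, 7, 26, 6]
  queue [16, 40, 3] -> pop 16, enqueue [none], visited so far: [14, 7, 26, 6, 16]
  queue [40, 3] -> pop 40, enqueue [35], visited so far: [14, 7, 26, 6, 16, 40]
  queue [3, 35] -> pop 3, enqueue [none], visited so far: [14, 7, 26, 6, 16, 40, 3]
  queue [35] -> pop 35, enqueue [27], visited so far: [14, 7, 26, 6, 16, 40, 3, 35]
  queue [27] -> pop 27, enqueue [29], visited so far: [14, 7, 26, 6, 16, 40, 3, 35, 27]
  queue [29] -> pop 29, enqueue [none], visited so far: [14, 7, 26, 6, 16, 40, 3, 35, 27, 29]
Result: [14, 7, 26, 6, 16, 40, 3, 35, 27, 29]


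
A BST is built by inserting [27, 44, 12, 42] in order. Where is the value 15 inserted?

Starting tree (level order): [27, 12, 44, None, None, 42]
Insertion path: 27 -> 12
Result: insert 15 as right child of 12
Final tree (level order): [27, 12, 44, None, 15, 42]


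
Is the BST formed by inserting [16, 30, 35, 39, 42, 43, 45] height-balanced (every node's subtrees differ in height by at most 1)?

Tree (level-order array): [16, None, 30, None, 35, None, 39, None, 42, None, 43, None, 45]
Definition: a tree is height-balanced if, at every node, |h(left) - h(right)| <= 1 (empty subtree has height -1).
Bottom-up per-node check:
  node 45: h_left=-1, h_right=-1, diff=0 [OK], height=0
  node 43: h_left=-1, h_right=0, diff=1 [OK], height=1
  node 42: h_left=-1, h_right=1, diff=2 [FAIL (|-1-1|=2 > 1)], height=2
  node 39: h_left=-1, h_right=2, diff=3 [FAIL (|-1-2|=3 > 1)], height=3
  node 35: h_left=-1, h_right=3, diff=4 [FAIL (|-1-3|=4 > 1)], height=4
  node 30: h_left=-1, h_right=4, diff=5 [FAIL (|-1-4|=5 > 1)], height=5
  node 16: h_left=-1, h_right=5, diff=6 [FAIL (|-1-5|=6 > 1)], height=6
Node 42 violates the condition: |-1 - 1| = 2 > 1.
Result: Not balanced


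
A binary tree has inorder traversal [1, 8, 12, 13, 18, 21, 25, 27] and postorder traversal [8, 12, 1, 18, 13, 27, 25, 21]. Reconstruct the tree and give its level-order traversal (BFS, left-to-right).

Inorder:   [1, 8, 12, 13, 18, 21, 25, 27]
Postorder: [8, 12, 1, 18, 13, 27, 25, 21]
Algorithm: postorder visits root last, so walk postorder right-to-left;
each value is the root of the current inorder slice — split it at that
value, recurse on the right subtree first, then the left.
Recursive splits:
  root=21; inorder splits into left=[1, 8, 12, 13, 18], right=[25, 27]
  root=25; inorder splits into left=[], right=[27]
  root=27; inorder splits into left=[], right=[]
  root=13; inorder splits into left=[1, 8, 12], right=[18]
  root=18; inorder splits into left=[], right=[]
  root=1; inorder splits into left=[], right=[8, 12]
  root=12; inorder splits into left=[8], right=[]
  root=8; inorder splits into left=[], right=[]
Reconstructed level-order: [21, 13, 25, 1, 18, 27, 12, 8]


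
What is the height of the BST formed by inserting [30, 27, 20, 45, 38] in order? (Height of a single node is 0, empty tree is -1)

Insertion order: [30, 27, 20, 45, 38]
Tree (level-order array): [30, 27, 45, 20, None, 38]
Compute height bottom-up (empty subtree = -1):
  height(20) = 1 + max(-1, -1) = 0
  height(27) = 1 + max(0, -1) = 1
  height(38) = 1 + max(-1, -1) = 0
  height(45) = 1 + max(0, -1) = 1
  height(30) = 1 + max(1, 1) = 2
Height = 2


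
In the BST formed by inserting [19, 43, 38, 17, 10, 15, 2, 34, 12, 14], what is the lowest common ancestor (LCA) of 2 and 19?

Tree insertion order: [19, 43, 38, 17, 10, 15, 2, 34, 12, 14]
Tree (level-order array): [19, 17, 43, 10, None, 38, None, 2, 15, 34, None, None, None, 12, None, None, None, None, 14]
In a BST, the LCA of p=2, q=19 is the first node v on the
root-to-leaf path with p <= v <= q (go left if both < v, right if both > v).
Walk from root:
  at 19: 2 <= 19 <= 19, this is the LCA
LCA = 19


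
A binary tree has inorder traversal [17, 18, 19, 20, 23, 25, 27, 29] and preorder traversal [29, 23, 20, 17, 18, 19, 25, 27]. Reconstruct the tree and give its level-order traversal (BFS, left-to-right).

Inorder:  [17, 18, 19, 20, 23, 25, 27, 29]
Preorder: [29, 23, 20, 17, 18, 19, 25, 27]
Algorithm: preorder visits root first, so consume preorder in order;
for each root, split the current inorder slice at that value into
left-subtree inorder and right-subtree inorder, then recurse.
Recursive splits:
  root=29; inorder splits into left=[17, 18, 19, 20, 23, 25, 27], right=[]
  root=23; inorder splits into left=[17, 18, 19, 20], right=[25, 27]
  root=20; inorder splits into left=[17, 18, 19], right=[]
  root=17; inorder splits into left=[], right=[18, 19]
  root=18; inorder splits into left=[], right=[19]
  root=19; inorder splits into left=[], right=[]
  root=25; inorder splits into left=[], right=[27]
  root=27; inorder splits into left=[], right=[]
Reconstructed level-order: [29, 23, 20, 25, 17, 27, 18, 19]


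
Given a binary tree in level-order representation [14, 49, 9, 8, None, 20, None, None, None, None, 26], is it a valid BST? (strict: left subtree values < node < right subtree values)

Level-order array: [14, 49, 9, 8, None, 20, None, None, None, None, 26]
Validate using subtree bounds (lo, hi): at each node, require lo < value < hi,
then recurse left with hi=value and right with lo=value.
Preorder trace (stopping at first violation):
  at node 14 with bounds (-inf, +inf): OK
  at node 49 with bounds (-inf, 14): VIOLATION
Node 49 violates its bound: not (-inf < 49 < 14).
Result: Not a valid BST


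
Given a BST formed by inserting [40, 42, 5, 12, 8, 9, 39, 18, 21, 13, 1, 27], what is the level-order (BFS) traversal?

Tree insertion order: [40, 42, 5, 12, 8, 9, 39, 18, 21, 13, 1, 27]
Tree (level-order array): [40, 5, 42, 1, 12, None, None, None, None, 8, 39, None, 9, 18, None, None, None, 13, 21, None, None, None, 27]
BFS from the root, enqueuing left then right child of each popped node:
  queue [40] -> pop 40, enqueue [5, 42], visited so far: [40]
  queue [5, 42] -> pop 5, enqueue [1, 12], visited so far: [40, 5]
  queue [42, 1, 12] -> pop 42, enqueue [none], visited so far: [40, 5, 42]
  queue [1, 12] -> pop 1, enqueue [none], visited so far: [40, 5, 42, 1]
  queue [12] -> pop 12, enqueue [8, 39], visited so far: [40, 5, 42, 1, 12]
  queue [8, 39] -> pop 8, enqueue [9], visited so far: [40, 5, 42, 1, 12, 8]
  queue [39, 9] -> pop 39, enqueue [18], visited so far: [40, 5, 42, 1, 12, 8, 39]
  queue [9, 18] -> pop 9, enqueue [none], visited so far: [40, 5, 42, 1, 12, 8, 39, 9]
  queue [18] -> pop 18, enqueue [13, 21], visited so far: [40, 5, 42, 1, 12, 8, 39, 9, 18]
  queue [13, 21] -> pop 13, enqueue [none], visited so far: [40, 5, 42, 1, 12, 8, 39, 9, 18, 13]
  queue [21] -> pop 21, enqueue [27], visited so far: [40, 5, 42, 1, 12, 8, 39, 9, 18, 13, 21]
  queue [27] -> pop 27, enqueue [none], visited so far: [40, 5, 42, 1, 12, 8, 39, 9, 18, 13, 21, 27]
Result: [40, 5, 42, 1, 12, 8, 39, 9, 18, 13, 21, 27]


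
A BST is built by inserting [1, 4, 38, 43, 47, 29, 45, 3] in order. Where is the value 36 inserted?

Starting tree (level order): [1, None, 4, 3, 38, None, None, 29, 43, None, None, None, 47, 45]
Insertion path: 1 -> 4 -> 38 -> 29
Result: insert 36 as right child of 29
Final tree (level order): [1, None, 4, 3, 38, None, None, 29, 43, None, 36, None, 47, None, None, 45]


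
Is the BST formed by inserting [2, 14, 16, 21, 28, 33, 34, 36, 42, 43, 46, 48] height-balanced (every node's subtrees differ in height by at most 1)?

Tree (level-order array): [2, None, 14, None, 16, None, 21, None, 28, None, 33, None, 34, None, 36, None, 42, None, 43, None, 46, None, 48]
Definition: a tree is height-balanced if, at every node, |h(left) - h(right)| <= 1 (empty subtree has height -1).
Bottom-up per-node check:
  node 48: h_left=-1, h_right=-1, diff=0 [OK], height=0
  node 46: h_left=-1, h_right=0, diff=1 [OK], height=1
  node 43: h_left=-1, h_right=1, diff=2 [FAIL (|-1-1|=2 > 1)], height=2
  node 42: h_left=-1, h_right=2, diff=3 [FAIL (|-1-2|=3 > 1)], height=3
  node 36: h_left=-1, h_right=3, diff=4 [FAIL (|-1-3|=4 > 1)], height=4
  node 34: h_left=-1, h_right=4, diff=5 [FAIL (|-1-4|=5 > 1)], height=5
  node 33: h_left=-1, h_right=5, diff=6 [FAIL (|-1-5|=6 > 1)], height=6
  node 28: h_left=-1, h_right=6, diff=7 [FAIL (|-1-6|=7 > 1)], height=7
  node 21: h_left=-1, h_right=7, diff=8 [FAIL (|-1-7|=8 > 1)], height=8
  node 16: h_left=-1, h_right=8, diff=9 [FAIL (|-1-8|=9 > 1)], height=9
  node 14: h_left=-1, h_right=9, diff=10 [FAIL (|-1-9|=10 > 1)], height=10
  node 2: h_left=-1, h_right=10, diff=11 [FAIL (|-1-10|=11 > 1)], height=11
Node 43 violates the condition: |-1 - 1| = 2 > 1.
Result: Not balanced


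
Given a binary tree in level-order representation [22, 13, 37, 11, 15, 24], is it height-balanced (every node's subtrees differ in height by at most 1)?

Tree (level-order array): [22, 13, 37, 11, 15, 24]
Definition: a tree is height-balanced if, at every node, |h(left) - h(right)| <= 1 (empty subtree has height -1).
Bottom-up per-node check:
  node 11: h_left=-1, h_right=-1, diff=0 [OK], height=0
  node 15: h_left=-1, h_right=-1, diff=0 [OK], height=0
  node 13: h_left=0, h_right=0, diff=0 [OK], height=1
  node 24: h_left=-1, h_right=-1, diff=0 [OK], height=0
  node 37: h_left=0, h_right=-1, diff=1 [OK], height=1
  node 22: h_left=1, h_right=1, diff=0 [OK], height=2
All nodes satisfy the balance condition.
Result: Balanced


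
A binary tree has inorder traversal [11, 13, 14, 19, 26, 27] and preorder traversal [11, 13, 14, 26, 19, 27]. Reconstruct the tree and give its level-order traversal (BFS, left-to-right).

Inorder:  [11, 13, 14, 19, 26, 27]
Preorder: [11, 13, 14, 26, 19, 27]
Algorithm: preorder visits root first, so consume preorder in order;
for each root, split the current inorder slice at that value into
left-subtree inorder and right-subtree inorder, then recurse.
Recursive splits:
  root=11; inorder splits into left=[], right=[13, 14, 19, 26, 27]
  root=13; inorder splits into left=[], right=[14, 19, 26, 27]
  root=14; inorder splits into left=[], right=[19, 26, 27]
  root=26; inorder splits into left=[19], right=[27]
  root=19; inorder splits into left=[], right=[]
  root=27; inorder splits into left=[], right=[]
Reconstructed level-order: [11, 13, 14, 26, 19, 27]


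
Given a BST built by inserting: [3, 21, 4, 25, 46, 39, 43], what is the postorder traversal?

Tree insertion order: [3, 21, 4, 25, 46, 39, 43]
Tree (level-order array): [3, None, 21, 4, 25, None, None, None, 46, 39, None, None, 43]
Postorder traversal: [4, 43, 39, 46, 25, 21, 3]


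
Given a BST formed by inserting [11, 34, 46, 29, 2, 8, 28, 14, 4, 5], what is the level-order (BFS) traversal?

Tree insertion order: [11, 34, 46, 29, 2, 8, 28, 14, 4, 5]
Tree (level-order array): [11, 2, 34, None, 8, 29, 46, 4, None, 28, None, None, None, None, 5, 14]
BFS from the root, enqueuing left then right child of each popped node:
  queue [11] -> pop 11, enqueue [2, 34], visited so far: [11]
  queue [2, 34] -> pop 2, enqueue [8], visited so far: [11, 2]
  queue [34, 8] -> pop 34, enqueue [29, 46], visited so far: [11, 2, 34]
  queue [8, 29, 46] -> pop 8, enqueue [4], visited so far: [11, 2, 34, 8]
  queue [29, 46, 4] -> pop 29, enqueue [28], visited so far: [11, 2, 34, 8, 29]
  queue [46, 4, 28] -> pop 46, enqueue [none], visited so far: [11, 2, 34, 8, 29, 46]
  queue [4, 28] -> pop 4, enqueue [5], visited so far: [11, 2, 34, 8, 29, 46, 4]
  queue [28, 5] -> pop 28, enqueue [14], visited so far: [11, 2, 34, 8, 29, 46, 4, 28]
  queue [5, 14] -> pop 5, enqueue [none], visited so far: [11, 2, 34, 8, 29, 46, 4, 28, 5]
  queue [14] -> pop 14, enqueue [none], visited so far: [11, 2, 34, 8, 29, 46, 4, 28, 5, 14]
Result: [11, 2, 34, 8, 29, 46, 4, 28, 5, 14]


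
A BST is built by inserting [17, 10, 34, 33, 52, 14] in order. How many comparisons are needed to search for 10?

Search path for 10: 17 -> 10
Found: True
Comparisons: 2


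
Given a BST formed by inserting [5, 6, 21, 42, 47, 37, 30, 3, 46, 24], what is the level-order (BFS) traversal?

Tree insertion order: [5, 6, 21, 42, 47, 37, 30, 3, 46, 24]
Tree (level-order array): [5, 3, 6, None, None, None, 21, None, 42, 37, 47, 30, None, 46, None, 24]
BFS from the root, enqueuing left then right child of each popped node:
  queue [5] -> pop 5, enqueue [3, 6], visited so far: [5]
  queue [3, 6] -> pop 3, enqueue [none], visited so far: [5, 3]
  queue [6] -> pop 6, enqueue [21], visited so far: [5, 3, 6]
  queue [21] -> pop 21, enqueue [42], visited so far: [5, 3, 6, 21]
  queue [42] -> pop 42, enqueue [37, 47], visited so far: [5, 3, 6, 21, 42]
  queue [37, 47] -> pop 37, enqueue [30], visited so far: [5, 3, 6, 21, 42, 37]
  queue [47, 30] -> pop 47, enqueue [46], visited so far: [5, 3, 6, 21, 42, 37, 47]
  queue [30, 46] -> pop 30, enqueue [24], visited so far: [5, 3, 6, 21, 42, 37, 47, 30]
  queue [46, 24] -> pop 46, enqueue [none], visited so far: [5, 3, 6, 21, 42, 37, 47, 30, 46]
  queue [24] -> pop 24, enqueue [none], visited so far: [5, 3, 6, 21, 42, 37, 47, 30, 46, 24]
Result: [5, 3, 6, 21, 42, 37, 47, 30, 46, 24]


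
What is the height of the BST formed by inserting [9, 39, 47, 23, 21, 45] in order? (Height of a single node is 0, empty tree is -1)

Insertion order: [9, 39, 47, 23, 21, 45]
Tree (level-order array): [9, None, 39, 23, 47, 21, None, 45]
Compute height bottom-up (empty subtree = -1):
  height(21) = 1 + max(-1, -1) = 0
  height(23) = 1 + max(0, -1) = 1
  height(45) = 1 + max(-1, -1) = 0
  height(47) = 1 + max(0, -1) = 1
  height(39) = 1 + max(1, 1) = 2
  height(9) = 1 + max(-1, 2) = 3
Height = 3


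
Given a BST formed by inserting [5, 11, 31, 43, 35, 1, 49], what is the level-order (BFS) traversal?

Tree insertion order: [5, 11, 31, 43, 35, 1, 49]
Tree (level-order array): [5, 1, 11, None, None, None, 31, None, 43, 35, 49]
BFS from the root, enqueuing left then right child of each popped node:
  queue [5] -> pop 5, enqueue [1, 11], visited so far: [5]
  queue [1, 11] -> pop 1, enqueue [none], visited so far: [5, 1]
  queue [11] -> pop 11, enqueue [31], visited so far: [5, 1, 11]
  queue [31] -> pop 31, enqueue [43], visited so far: [5, 1, 11, 31]
  queue [43] -> pop 43, enqueue [35, 49], visited so far: [5, 1, 11, 31, 43]
  queue [35, 49] -> pop 35, enqueue [none], visited so far: [5, 1, 11, 31, 43, 35]
  queue [49] -> pop 49, enqueue [none], visited so far: [5, 1, 11, 31, 43, 35, 49]
Result: [5, 1, 11, 31, 43, 35, 49]


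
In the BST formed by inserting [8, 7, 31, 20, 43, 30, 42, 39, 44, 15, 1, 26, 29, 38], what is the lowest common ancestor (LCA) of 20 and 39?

Tree insertion order: [8, 7, 31, 20, 43, 30, 42, 39, 44, 15, 1, 26, 29, 38]
Tree (level-order array): [8, 7, 31, 1, None, 20, 43, None, None, 15, 30, 42, 44, None, None, 26, None, 39, None, None, None, None, 29, 38]
In a BST, the LCA of p=20, q=39 is the first node v on the
root-to-leaf path with p <= v <= q (go left if both < v, right if both > v).
Walk from root:
  at 8: both 20 and 39 > 8, go right
  at 31: 20 <= 31 <= 39, this is the LCA
LCA = 31


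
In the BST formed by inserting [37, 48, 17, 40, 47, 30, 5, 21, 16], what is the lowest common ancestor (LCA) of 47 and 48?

Tree insertion order: [37, 48, 17, 40, 47, 30, 5, 21, 16]
Tree (level-order array): [37, 17, 48, 5, 30, 40, None, None, 16, 21, None, None, 47]
In a BST, the LCA of p=47, q=48 is the first node v on the
root-to-leaf path with p <= v <= q (go left if both < v, right if both > v).
Walk from root:
  at 37: both 47 and 48 > 37, go right
  at 48: 47 <= 48 <= 48, this is the LCA
LCA = 48


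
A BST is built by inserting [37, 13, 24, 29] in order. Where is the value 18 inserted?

Starting tree (level order): [37, 13, None, None, 24, None, 29]
Insertion path: 37 -> 13 -> 24
Result: insert 18 as left child of 24
Final tree (level order): [37, 13, None, None, 24, 18, 29]


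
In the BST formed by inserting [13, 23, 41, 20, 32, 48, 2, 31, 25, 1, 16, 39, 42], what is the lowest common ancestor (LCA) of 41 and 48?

Tree insertion order: [13, 23, 41, 20, 32, 48, 2, 31, 25, 1, 16, 39, 42]
Tree (level-order array): [13, 2, 23, 1, None, 20, 41, None, None, 16, None, 32, 48, None, None, 31, 39, 42, None, 25]
In a BST, the LCA of p=41, q=48 is the first node v on the
root-to-leaf path with p <= v <= q (go left if both < v, right if both > v).
Walk from root:
  at 13: both 41 and 48 > 13, go right
  at 23: both 41 and 48 > 23, go right
  at 41: 41 <= 41 <= 48, this is the LCA
LCA = 41


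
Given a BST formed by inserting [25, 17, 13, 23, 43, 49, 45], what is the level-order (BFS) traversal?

Tree insertion order: [25, 17, 13, 23, 43, 49, 45]
Tree (level-order array): [25, 17, 43, 13, 23, None, 49, None, None, None, None, 45]
BFS from the root, enqueuing left then right child of each popped node:
  queue [25] -> pop 25, enqueue [17, 43], visited so far: [25]
  queue [17, 43] -> pop 17, enqueue [13, 23], visited so far: [25, 17]
  queue [43, 13, 23] -> pop 43, enqueue [49], visited so far: [25, 17, 43]
  queue [13, 23, 49] -> pop 13, enqueue [none], visited so far: [25, 17, 43, 13]
  queue [23, 49] -> pop 23, enqueue [none], visited so far: [25, 17, 43, 13, 23]
  queue [49] -> pop 49, enqueue [45], visited so far: [25, 17, 43, 13, 23, 49]
  queue [45] -> pop 45, enqueue [none], visited so far: [25, 17, 43, 13, 23, 49, 45]
Result: [25, 17, 43, 13, 23, 49, 45]


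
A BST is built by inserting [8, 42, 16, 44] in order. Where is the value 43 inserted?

Starting tree (level order): [8, None, 42, 16, 44]
Insertion path: 8 -> 42 -> 44
Result: insert 43 as left child of 44
Final tree (level order): [8, None, 42, 16, 44, None, None, 43]


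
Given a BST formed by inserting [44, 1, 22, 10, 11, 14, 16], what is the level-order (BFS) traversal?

Tree insertion order: [44, 1, 22, 10, 11, 14, 16]
Tree (level-order array): [44, 1, None, None, 22, 10, None, None, 11, None, 14, None, 16]
BFS from the root, enqueuing left then right child of each popped node:
  queue [44] -> pop 44, enqueue [1], visited so far: [44]
  queue [1] -> pop 1, enqueue [22], visited so far: [44, 1]
  queue [22] -> pop 22, enqueue [10], visited so far: [44, 1, 22]
  queue [10] -> pop 10, enqueue [11], visited so far: [44, 1, 22, 10]
  queue [11] -> pop 11, enqueue [14], visited so far: [44, 1, 22, 10, 11]
  queue [14] -> pop 14, enqueue [16], visited so far: [44, 1, 22, 10, 11, 14]
  queue [16] -> pop 16, enqueue [none], visited so far: [44, 1, 22, 10, 11, 14, 16]
Result: [44, 1, 22, 10, 11, 14, 16]


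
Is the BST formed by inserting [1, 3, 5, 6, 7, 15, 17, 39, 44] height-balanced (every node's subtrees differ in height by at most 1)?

Tree (level-order array): [1, None, 3, None, 5, None, 6, None, 7, None, 15, None, 17, None, 39, None, 44]
Definition: a tree is height-balanced if, at every node, |h(left) - h(right)| <= 1 (empty subtree has height -1).
Bottom-up per-node check:
  node 44: h_left=-1, h_right=-1, diff=0 [OK], height=0
  node 39: h_left=-1, h_right=0, diff=1 [OK], height=1
  node 17: h_left=-1, h_right=1, diff=2 [FAIL (|-1-1|=2 > 1)], height=2
  node 15: h_left=-1, h_right=2, diff=3 [FAIL (|-1-2|=3 > 1)], height=3
  node 7: h_left=-1, h_right=3, diff=4 [FAIL (|-1-3|=4 > 1)], height=4
  node 6: h_left=-1, h_right=4, diff=5 [FAIL (|-1-4|=5 > 1)], height=5
  node 5: h_left=-1, h_right=5, diff=6 [FAIL (|-1-5|=6 > 1)], height=6
  node 3: h_left=-1, h_right=6, diff=7 [FAIL (|-1-6|=7 > 1)], height=7
  node 1: h_left=-1, h_right=7, diff=8 [FAIL (|-1-7|=8 > 1)], height=8
Node 17 violates the condition: |-1 - 1| = 2 > 1.
Result: Not balanced


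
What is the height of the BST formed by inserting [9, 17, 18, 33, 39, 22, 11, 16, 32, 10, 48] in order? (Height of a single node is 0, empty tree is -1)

Insertion order: [9, 17, 18, 33, 39, 22, 11, 16, 32, 10, 48]
Tree (level-order array): [9, None, 17, 11, 18, 10, 16, None, 33, None, None, None, None, 22, 39, None, 32, None, 48]
Compute height bottom-up (empty subtree = -1):
  height(10) = 1 + max(-1, -1) = 0
  height(16) = 1 + max(-1, -1) = 0
  height(11) = 1 + max(0, 0) = 1
  height(32) = 1 + max(-1, -1) = 0
  height(22) = 1 + max(-1, 0) = 1
  height(48) = 1 + max(-1, -1) = 0
  height(39) = 1 + max(-1, 0) = 1
  height(33) = 1 + max(1, 1) = 2
  height(18) = 1 + max(-1, 2) = 3
  height(17) = 1 + max(1, 3) = 4
  height(9) = 1 + max(-1, 4) = 5
Height = 5


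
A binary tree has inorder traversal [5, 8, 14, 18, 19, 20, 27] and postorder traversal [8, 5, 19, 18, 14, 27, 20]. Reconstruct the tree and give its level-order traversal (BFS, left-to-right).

Inorder:   [5, 8, 14, 18, 19, 20, 27]
Postorder: [8, 5, 19, 18, 14, 27, 20]
Algorithm: postorder visits root last, so walk postorder right-to-left;
each value is the root of the current inorder slice — split it at that
value, recurse on the right subtree first, then the left.
Recursive splits:
  root=20; inorder splits into left=[5, 8, 14, 18, 19], right=[27]
  root=27; inorder splits into left=[], right=[]
  root=14; inorder splits into left=[5, 8], right=[18, 19]
  root=18; inorder splits into left=[], right=[19]
  root=19; inorder splits into left=[], right=[]
  root=5; inorder splits into left=[], right=[8]
  root=8; inorder splits into left=[], right=[]
Reconstructed level-order: [20, 14, 27, 5, 18, 8, 19]


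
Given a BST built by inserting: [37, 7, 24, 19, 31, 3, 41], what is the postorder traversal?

Tree insertion order: [37, 7, 24, 19, 31, 3, 41]
Tree (level-order array): [37, 7, 41, 3, 24, None, None, None, None, 19, 31]
Postorder traversal: [3, 19, 31, 24, 7, 41, 37]


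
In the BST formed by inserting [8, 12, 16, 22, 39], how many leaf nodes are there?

Tree built from: [8, 12, 16, 22, 39]
Tree (level-order array): [8, None, 12, None, 16, None, 22, None, 39]
Rule: A leaf has 0 children.
Per-node child counts:
  node 8: 1 child(ren)
  node 12: 1 child(ren)
  node 16: 1 child(ren)
  node 22: 1 child(ren)
  node 39: 0 child(ren)
Matching nodes: [39]
Count of leaf nodes: 1


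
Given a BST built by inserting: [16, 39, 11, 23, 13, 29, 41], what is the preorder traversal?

Tree insertion order: [16, 39, 11, 23, 13, 29, 41]
Tree (level-order array): [16, 11, 39, None, 13, 23, 41, None, None, None, 29]
Preorder traversal: [16, 11, 13, 39, 23, 29, 41]


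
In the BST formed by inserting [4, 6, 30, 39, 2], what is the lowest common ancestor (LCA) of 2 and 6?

Tree insertion order: [4, 6, 30, 39, 2]
Tree (level-order array): [4, 2, 6, None, None, None, 30, None, 39]
In a BST, the LCA of p=2, q=6 is the first node v on the
root-to-leaf path with p <= v <= q (go left if both < v, right if both > v).
Walk from root:
  at 4: 2 <= 4 <= 6, this is the LCA
LCA = 4


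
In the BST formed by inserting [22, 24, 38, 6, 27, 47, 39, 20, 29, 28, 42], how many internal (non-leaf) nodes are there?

Tree built from: [22, 24, 38, 6, 27, 47, 39, 20, 29, 28, 42]
Tree (level-order array): [22, 6, 24, None, 20, None, 38, None, None, 27, 47, None, 29, 39, None, 28, None, None, 42]
Rule: An internal node has at least one child.
Per-node child counts:
  node 22: 2 child(ren)
  node 6: 1 child(ren)
  node 20: 0 child(ren)
  node 24: 1 child(ren)
  node 38: 2 child(ren)
  node 27: 1 child(ren)
  node 29: 1 child(ren)
  node 28: 0 child(ren)
  node 47: 1 child(ren)
  node 39: 1 child(ren)
  node 42: 0 child(ren)
Matching nodes: [22, 6, 24, 38, 27, 29, 47, 39]
Count of internal (non-leaf) nodes: 8


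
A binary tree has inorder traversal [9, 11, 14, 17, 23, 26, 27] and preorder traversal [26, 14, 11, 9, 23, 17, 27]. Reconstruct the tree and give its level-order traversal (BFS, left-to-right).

Inorder:  [9, 11, 14, 17, 23, 26, 27]
Preorder: [26, 14, 11, 9, 23, 17, 27]
Algorithm: preorder visits root first, so consume preorder in order;
for each root, split the current inorder slice at that value into
left-subtree inorder and right-subtree inorder, then recurse.
Recursive splits:
  root=26; inorder splits into left=[9, 11, 14, 17, 23], right=[27]
  root=14; inorder splits into left=[9, 11], right=[17, 23]
  root=11; inorder splits into left=[9], right=[]
  root=9; inorder splits into left=[], right=[]
  root=23; inorder splits into left=[17], right=[]
  root=17; inorder splits into left=[], right=[]
  root=27; inorder splits into left=[], right=[]
Reconstructed level-order: [26, 14, 27, 11, 23, 9, 17]


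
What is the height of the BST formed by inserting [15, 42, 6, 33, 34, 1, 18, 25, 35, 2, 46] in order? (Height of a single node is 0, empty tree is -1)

Insertion order: [15, 42, 6, 33, 34, 1, 18, 25, 35, 2, 46]
Tree (level-order array): [15, 6, 42, 1, None, 33, 46, None, 2, 18, 34, None, None, None, None, None, 25, None, 35]
Compute height bottom-up (empty subtree = -1):
  height(2) = 1 + max(-1, -1) = 0
  height(1) = 1 + max(-1, 0) = 1
  height(6) = 1 + max(1, -1) = 2
  height(25) = 1 + max(-1, -1) = 0
  height(18) = 1 + max(-1, 0) = 1
  height(35) = 1 + max(-1, -1) = 0
  height(34) = 1 + max(-1, 0) = 1
  height(33) = 1 + max(1, 1) = 2
  height(46) = 1 + max(-1, -1) = 0
  height(42) = 1 + max(2, 0) = 3
  height(15) = 1 + max(2, 3) = 4
Height = 4


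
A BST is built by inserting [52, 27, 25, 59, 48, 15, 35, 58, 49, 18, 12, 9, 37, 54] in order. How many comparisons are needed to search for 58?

Search path for 58: 52 -> 59 -> 58
Found: True
Comparisons: 3


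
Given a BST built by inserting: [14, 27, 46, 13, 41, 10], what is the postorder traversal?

Tree insertion order: [14, 27, 46, 13, 41, 10]
Tree (level-order array): [14, 13, 27, 10, None, None, 46, None, None, 41]
Postorder traversal: [10, 13, 41, 46, 27, 14]


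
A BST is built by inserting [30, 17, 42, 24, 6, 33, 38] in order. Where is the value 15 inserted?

Starting tree (level order): [30, 17, 42, 6, 24, 33, None, None, None, None, None, None, 38]
Insertion path: 30 -> 17 -> 6
Result: insert 15 as right child of 6
Final tree (level order): [30, 17, 42, 6, 24, 33, None, None, 15, None, None, None, 38]


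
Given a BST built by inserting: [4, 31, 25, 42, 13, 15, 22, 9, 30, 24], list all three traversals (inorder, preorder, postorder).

Tree insertion order: [4, 31, 25, 42, 13, 15, 22, 9, 30, 24]
Tree (level-order array): [4, None, 31, 25, 42, 13, 30, None, None, 9, 15, None, None, None, None, None, 22, None, 24]
Inorder (L, root, R): [4, 9, 13, 15, 22, 24, 25, 30, 31, 42]
Preorder (root, L, R): [4, 31, 25, 13, 9, 15, 22, 24, 30, 42]
Postorder (L, R, root): [9, 24, 22, 15, 13, 30, 25, 42, 31, 4]


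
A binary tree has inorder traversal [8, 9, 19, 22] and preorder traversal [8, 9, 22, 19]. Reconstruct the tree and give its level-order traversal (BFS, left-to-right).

Inorder:  [8, 9, 19, 22]
Preorder: [8, 9, 22, 19]
Algorithm: preorder visits root first, so consume preorder in order;
for each root, split the current inorder slice at that value into
left-subtree inorder and right-subtree inorder, then recurse.
Recursive splits:
  root=8; inorder splits into left=[], right=[9, 19, 22]
  root=9; inorder splits into left=[], right=[19, 22]
  root=22; inorder splits into left=[19], right=[]
  root=19; inorder splits into left=[], right=[]
Reconstructed level-order: [8, 9, 22, 19]


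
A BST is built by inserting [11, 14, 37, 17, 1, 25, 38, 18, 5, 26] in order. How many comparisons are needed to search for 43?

Search path for 43: 11 -> 14 -> 37 -> 38
Found: False
Comparisons: 4


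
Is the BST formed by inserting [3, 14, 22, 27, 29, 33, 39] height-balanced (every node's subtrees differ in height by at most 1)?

Tree (level-order array): [3, None, 14, None, 22, None, 27, None, 29, None, 33, None, 39]
Definition: a tree is height-balanced if, at every node, |h(left) - h(right)| <= 1 (empty subtree has height -1).
Bottom-up per-node check:
  node 39: h_left=-1, h_right=-1, diff=0 [OK], height=0
  node 33: h_left=-1, h_right=0, diff=1 [OK], height=1
  node 29: h_left=-1, h_right=1, diff=2 [FAIL (|-1-1|=2 > 1)], height=2
  node 27: h_left=-1, h_right=2, diff=3 [FAIL (|-1-2|=3 > 1)], height=3
  node 22: h_left=-1, h_right=3, diff=4 [FAIL (|-1-3|=4 > 1)], height=4
  node 14: h_left=-1, h_right=4, diff=5 [FAIL (|-1-4|=5 > 1)], height=5
  node 3: h_left=-1, h_right=5, diff=6 [FAIL (|-1-5|=6 > 1)], height=6
Node 29 violates the condition: |-1 - 1| = 2 > 1.
Result: Not balanced


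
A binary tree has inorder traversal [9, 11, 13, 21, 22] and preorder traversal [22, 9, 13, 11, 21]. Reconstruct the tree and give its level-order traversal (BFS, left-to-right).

Inorder:  [9, 11, 13, 21, 22]
Preorder: [22, 9, 13, 11, 21]
Algorithm: preorder visits root first, so consume preorder in order;
for each root, split the current inorder slice at that value into
left-subtree inorder and right-subtree inorder, then recurse.
Recursive splits:
  root=22; inorder splits into left=[9, 11, 13, 21], right=[]
  root=9; inorder splits into left=[], right=[11, 13, 21]
  root=13; inorder splits into left=[11], right=[21]
  root=11; inorder splits into left=[], right=[]
  root=21; inorder splits into left=[], right=[]
Reconstructed level-order: [22, 9, 13, 11, 21]


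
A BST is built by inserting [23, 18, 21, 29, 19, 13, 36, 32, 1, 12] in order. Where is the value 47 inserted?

Starting tree (level order): [23, 18, 29, 13, 21, None, 36, 1, None, 19, None, 32, None, None, 12]
Insertion path: 23 -> 29 -> 36
Result: insert 47 as right child of 36
Final tree (level order): [23, 18, 29, 13, 21, None, 36, 1, None, 19, None, 32, 47, None, 12]


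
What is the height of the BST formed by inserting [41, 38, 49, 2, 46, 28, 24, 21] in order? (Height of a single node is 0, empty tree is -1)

Insertion order: [41, 38, 49, 2, 46, 28, 24, 21]
Tree (level-order array): [41, 38, 49, 2, None, 46, None, None, 28, None, None, 24, None, 21]
Compute height bottom-up (empty subtree = -1):
  height(21) = 1 + max(-1, -1) = 0
  height(24) = 1 + max(0, -1) = 1
  height(28) = 1 + max(1, -1) = 2
  height(2) = 1 + max(-1, 2) = 3
  height(38) = 1 + max(3, -1) = 4
  height(46) = 1 + max(-1, -1) = 0
  height(49) = 1 + max(0, -1) = 1
  height(41) = 1 + max(4, 1) = 5
Height = 5


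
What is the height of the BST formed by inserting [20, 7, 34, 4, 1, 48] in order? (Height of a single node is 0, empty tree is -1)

Insertion order: [20, 7, 34, 4, 1, 48]
Tree (level-order array): [20, 7, 34, 4, None, None, 48, 1]
Compute height bottom-up (empty subtree = -1):
  height(1) = 1 + max(-1, -1) = 0
  height(4) = 1 + max(0, -1) = 1
  height(7) = 1 + max(1, -1) = 2
  height(48) = 1 + max(-1, -1) = 0
  height(34) = 1 + max(-1, 0) = 1
  height(20) = 1 + max(2, 1) = 3
Height = 3


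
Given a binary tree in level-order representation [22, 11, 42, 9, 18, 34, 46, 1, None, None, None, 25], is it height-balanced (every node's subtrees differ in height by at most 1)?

Tree (level-order array): [22, 11, 42, 9, 18, 34, 46, 1, None, None, None, 25]
Definition: a tree is height-balanced if, at every node, |h(left) - h(right)| <= 1 (empty subtree has height -1).
Bottom-up per-node check:
  node 1: h_left=-1, h_right=-1, diff=0 [OK], height=0
  node 9: h_left=0, h_right=-1, diff=1 [OK], height=1
  node 18: h_left=-1, h_right=-1, diff=0 [OK], height=0
  node 11: h_left=1, h_right=0, diff=1 [OK], height=2
  node 25: h_left=-1, h_right=-1, diff=0 [OK], height=0
  node 34: h_left=0, h_right=-1, diff=1 [OK], height=1
  node 46: h_left=-1, h_right=-1, diff=0 [OK], height=0
  node 42: h_left=1, h_right=0, diff=1 [OK], height=2
  node 22: h_left=2, h_right=2, diff=0 [OK], height=3
All nodes satisfy the balance condition.
Result: Balanced


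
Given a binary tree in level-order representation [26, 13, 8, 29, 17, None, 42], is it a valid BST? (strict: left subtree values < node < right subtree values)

Level-order array: [26, 13, 8, 29, 17, None, 42]
Validate using subtree bounds (lo, hi): at each node, require lo < value < hi,
then recurse left with hi=value and right with lo=value.
Preorder trace (stopping at first violation):
  at node 26 with bounds (-inf, +inf): OK
  at node 13 with bounds (-inf, 26): OK
  at node 29 with bounds (-inf, 13): VIOLATION
Node 29 violates its bound: not (-inf < 29 < 13).
Result: Not a valid BST


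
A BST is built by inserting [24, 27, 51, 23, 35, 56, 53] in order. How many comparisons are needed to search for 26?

Search path for 26: 24 -> 27
Found: False
Comparisons: 2


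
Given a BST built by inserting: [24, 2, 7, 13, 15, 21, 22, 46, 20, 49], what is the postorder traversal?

Tree insertion order: [24, 2, 7, 13, 15, 21, 22, 46, 20, 49]
Tree (level-order array): [24, 2, 46, None, 7, None, 49, None, 13, None, None, None, 15, None, 21, 20, 22]
Postorder traversal: [20, 22, 21, 15, 13, 7, 2, 49, 46, 24]


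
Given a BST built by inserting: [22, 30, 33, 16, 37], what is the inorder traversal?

Tree insertion order: [22, 30, 33, 16, 37]
Tree (level-order array): [22, 16, 30, None, None, None, 33, None, 37]
Inorder traversal: [16, 22, 30, 33, 37]


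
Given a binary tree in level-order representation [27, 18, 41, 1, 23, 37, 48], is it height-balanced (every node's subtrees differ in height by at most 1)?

Tree (level-order array): [27, 18, 41, 1, 23, 37, 48]
Definition: a tree is height-balanced if, at every node, |h(left) - h(right)| <= 1 (empty subtree has height -1).
Bottom-up per-node check:
  node 1: h_left=-1, h_right=-1, diff=0 [OK], height=0
  node 23: h_left=-1, h_right=-1, diff=0 [OK], height=0
  node 18: h_left=0, h_right=0, diff=0 [OK], height=1
  node 37: h_left=-1, h_right=-1, diff=0 [OK], height=0
  node 48: h_left=-1, h_right=-1, diff=0 [OK], height=0
  node 41: h_left=0, h_right=0, diff=0 [OK], height=1
  node 27: h_left=1, h_right=1, diff=0 [OK], height=2
All nodes satisfy the balance condition.
Result: Balanced


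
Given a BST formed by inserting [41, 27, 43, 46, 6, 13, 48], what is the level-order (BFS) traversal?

Tree insertion order: [41, 27, 43, 46, 6, 13, 48]
Tree (level-order array): [41, 27, 43, 6, None, None, 46, None, 13, None, 48]
BFS from the root, enqueuing left then right child of each popped node:
  queue [41] -> pop 41, enqueue [27, 43], visited so far: [41]
  queue [27, 43] -> pop 27, enqueue [6], visited so far: [41, 27]
  queue [43, 6] -> pop 43, enqueue [46], visited so far: [41, 27, 43]
  queue [6, 46] -> pop 6, enqueue [13], visited so far: [41, 27, 43, 6]
  queue [46, 13] -> pop 46, enqueue [48], visited so far: [41, 27, 43, 6, 46]
  queue [13, 48] -> pop 13, enqueue [none], visited so far: [41, 27, 43, 6, 46, 13]
  queue [48] -> pop 48, enqueue [none], visited so far: [41, 27, 43, 6, 46, 13, 48]
Result: [41, 27, 43, 6, 46, 13, 48]


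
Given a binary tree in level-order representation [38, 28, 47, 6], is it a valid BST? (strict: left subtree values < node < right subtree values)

Level-order array: [38, 28, 47, 6]
Validate using subtree bounds (lo, hi): at each node, require lo < value < hi,
then recurse left with hi=value and right with lo=value.
Preorder trace (stopping at first violation):
  at node 38 with bounds (-inf, +inf): OK
  at node 28 with bounds (-inf, 38): OK
  at node 6 with bounds (-inf, 28): OK
  at node 47 with bounds (38, +inf): OK
No violation found at any node.
Result: Valid BST


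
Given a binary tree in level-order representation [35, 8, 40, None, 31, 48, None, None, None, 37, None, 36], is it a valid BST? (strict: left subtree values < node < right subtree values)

Level-order array: [35, 8, 40, None, 31, 48, None, None, None, 37, None, 36]
Validate using subtree bounds (lo, hi): at each node, require lo < value < hi,
then recurse left with hi=value and right with lo=value.
Preorder trace (stopping at first violation):
  at node 35 with bounds (-inf, +inf): OK
  at node 8 with bounds (-inf, 35): OK
  at node 31 with bounds (8, 35): OK
  at node 40 with bounds (35, +inf): OK
  at node 48 with bounds (35, 40): VIOLATION
Node 48 violates its bound: not (35 < 48 < 40).
Result: Not a valid BST
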